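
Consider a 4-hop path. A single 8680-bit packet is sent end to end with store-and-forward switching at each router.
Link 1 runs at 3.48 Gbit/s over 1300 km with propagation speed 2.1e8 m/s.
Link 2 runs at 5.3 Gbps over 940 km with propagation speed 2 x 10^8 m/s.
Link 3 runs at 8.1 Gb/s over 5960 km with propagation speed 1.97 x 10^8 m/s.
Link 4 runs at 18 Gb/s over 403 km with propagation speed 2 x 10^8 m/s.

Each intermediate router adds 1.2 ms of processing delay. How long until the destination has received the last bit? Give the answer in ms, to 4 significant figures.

Transmission delays (L/R per hop): 0.00249425, 0.00163774, 0.0010716, 0.000482222 ms; sum = 0.00568582 ms.
Propagation delays (d/s per hop): 6.19048, 4.7, 30.2538, 2.015 ms; sum = 43.1593 ms.
Processing at 3 router(s): 3 × 1.2 ms = 3.6 ms.
End-to-end = 46.76 ms.

46.76 ms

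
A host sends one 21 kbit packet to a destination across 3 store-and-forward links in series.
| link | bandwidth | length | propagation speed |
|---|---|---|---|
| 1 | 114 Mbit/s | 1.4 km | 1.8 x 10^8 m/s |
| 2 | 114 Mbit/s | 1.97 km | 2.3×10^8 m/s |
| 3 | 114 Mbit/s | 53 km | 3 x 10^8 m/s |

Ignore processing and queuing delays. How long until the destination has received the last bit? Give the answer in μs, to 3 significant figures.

L = 21000 bits.
Transmission delay per hop = L/R = 21000/114000000 = 184.211 μs; 3 hops → 552.632 μs.
Propagation delays (d/s per hop): 7.77778, 8.56522, 176.667 μs; sum = 193.01 μs.
End-to-end = 746 μs.

746 μs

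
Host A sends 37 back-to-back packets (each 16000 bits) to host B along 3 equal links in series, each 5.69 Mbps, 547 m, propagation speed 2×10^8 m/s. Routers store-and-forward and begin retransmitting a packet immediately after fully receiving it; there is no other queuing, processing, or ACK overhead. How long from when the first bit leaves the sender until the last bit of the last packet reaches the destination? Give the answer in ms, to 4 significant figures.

Per-hop transmission t_tx = L/R = 16000/5690000 = 2.81195 ms.
Per-hop propagation t_prop = 547/200000000 = 0.002735 ms.
Pipeline fill: first packet needs 3·t_tx to clear all hops; remaining 36 packets each add one t_tx.
Total = (3+37-1)·t_tx + 3·t_prop = 39·2.81195 + 3·0.002735 = 109.7 ms.

109.7 ms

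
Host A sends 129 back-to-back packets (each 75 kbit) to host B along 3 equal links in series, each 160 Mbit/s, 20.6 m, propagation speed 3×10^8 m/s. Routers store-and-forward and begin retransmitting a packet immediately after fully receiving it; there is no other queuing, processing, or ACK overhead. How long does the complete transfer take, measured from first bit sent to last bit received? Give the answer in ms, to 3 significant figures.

61.4 ms

Per-hop transmission t_tx = L/R = 75000/160000000 = 0.46875 ms.
Per-hop propagation t_prop = 20.6/300000000 = 6.86667e-05 ms.
Pipeline fill: first packet needs 3·t_tx to clear all hops; remaining 128 packets each add one t_tx.
Total = (3+129-1)·t_tx + 3·t_prop = 131·0.46875 + 3·6.86667e-05 = 61.4 ms.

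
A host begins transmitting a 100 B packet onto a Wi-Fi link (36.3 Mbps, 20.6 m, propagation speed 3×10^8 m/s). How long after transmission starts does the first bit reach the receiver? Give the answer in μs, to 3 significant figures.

0.0687 μs

First bit experiences only propagation delay: d/s = 20.6/300000000 = 0.0687 μs.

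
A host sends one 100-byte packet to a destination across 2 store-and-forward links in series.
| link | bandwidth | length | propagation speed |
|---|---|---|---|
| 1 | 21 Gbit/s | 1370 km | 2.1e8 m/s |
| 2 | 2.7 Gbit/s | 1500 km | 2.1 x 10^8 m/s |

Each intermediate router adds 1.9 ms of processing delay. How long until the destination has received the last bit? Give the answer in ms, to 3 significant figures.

15.6 ms

L = 100 × 8 = 800 bits.
Transmission delays (L/R per hop): 3.80952e-05, 0.000296296 ms; sum = 0.000334392 ms.
Propagation delays (d/s per hop): 6.52381, 7.14286 ms; sum = 13.6667 ms.
Processing at 1 router(s): 1 × 1.9 ms = 1.9 ms.
End-to-end = 15.6 ms.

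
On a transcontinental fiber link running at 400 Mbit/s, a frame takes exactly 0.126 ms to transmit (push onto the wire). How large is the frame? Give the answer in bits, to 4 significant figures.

50400 bits

L = R × t_tx = 400000000 b/s × 0.000126 s = 50400 bits.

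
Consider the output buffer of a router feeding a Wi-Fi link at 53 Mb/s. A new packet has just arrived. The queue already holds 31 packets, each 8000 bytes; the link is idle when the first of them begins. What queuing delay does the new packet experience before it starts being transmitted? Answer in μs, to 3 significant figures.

Each queued packet: L/R = 64000/53000000 = 1207.55 μs.
31 queued → 37434 μs.
Queuing delay = 37400 μs.

37400 μs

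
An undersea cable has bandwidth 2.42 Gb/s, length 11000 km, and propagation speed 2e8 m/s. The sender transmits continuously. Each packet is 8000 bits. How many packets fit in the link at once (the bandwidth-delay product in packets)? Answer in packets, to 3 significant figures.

Propagation delay = 11000000 / 200000000 = 0.055 s.
BDP = R × t_prop = 2420000000 × 0.055 = 133100000 bits.
In packets of 8000 bits: 16600 packets.

16600 packets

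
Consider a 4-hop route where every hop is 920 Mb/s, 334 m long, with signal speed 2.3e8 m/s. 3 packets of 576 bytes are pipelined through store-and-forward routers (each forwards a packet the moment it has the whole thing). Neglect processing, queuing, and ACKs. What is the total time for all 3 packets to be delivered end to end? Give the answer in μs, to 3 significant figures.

35.9 μs

Per-hop transmission t_tx = L/R = 4608/920000000 = 5.0087 μs.
Per-hop propagation t_prop = 334/2.3e+08 = 1.45217 μs.
Pipeline fill: first packet needs 4·t_tx to clear all hops; remaining 2 packets each add one t_tx.
Total = (4+3-1)·t_tx + 4·t_prop = 6·5.0087 + 4·1.45217 = 35.9 μs.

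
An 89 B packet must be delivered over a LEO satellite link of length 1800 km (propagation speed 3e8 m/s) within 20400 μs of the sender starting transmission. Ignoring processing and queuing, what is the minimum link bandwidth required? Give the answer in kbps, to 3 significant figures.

L = 712 bits.
Propagation delay = 1800000 / 300000000 = 6000 μs.
Transmission budget = 20400 − 6000 = 14400 μs.
R ≥ L / t_tx = 712 bits / 0.0144 s = 49.4 kbps.

49.4 kbps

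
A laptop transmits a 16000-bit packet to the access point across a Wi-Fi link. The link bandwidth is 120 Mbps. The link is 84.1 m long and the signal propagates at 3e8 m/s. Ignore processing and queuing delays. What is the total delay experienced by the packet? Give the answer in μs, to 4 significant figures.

133.6 μs

Transmission delay = L/R = 16000 / 120000000 = 133.333 μs.
Propagation delay = d/s = 84.1 m / 300000000 m/s = 0.280333 μs.
Total = 133.6 μs.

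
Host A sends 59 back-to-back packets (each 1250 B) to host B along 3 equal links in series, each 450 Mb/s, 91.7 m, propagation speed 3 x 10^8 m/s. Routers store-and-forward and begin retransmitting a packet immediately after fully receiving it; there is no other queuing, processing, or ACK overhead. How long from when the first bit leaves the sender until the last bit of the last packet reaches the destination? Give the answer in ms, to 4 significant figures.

1.356 ms

Per-hop transmission t_tx = L/R = 10000/450000000 = 0.0222222 ms.
Per-hop propagation t_prop = 91.7/300000000 = 0.000305667 ms.
Pipeline fill: first packet needs 3·t_tx to clear all hops; remaining 58 packets each add one t_tx.
Total = (3+59-1)·t_tx + 3·t_prop = 61·0.0222222 + 3·0.000305667 = 1.356 ms.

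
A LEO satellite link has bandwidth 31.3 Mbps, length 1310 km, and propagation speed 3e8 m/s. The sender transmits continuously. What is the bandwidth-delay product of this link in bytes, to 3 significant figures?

17100 bytes

Propagation delay = 1310000 / 300000000 = 0.00436667 s.
BDP = R × t_prop = 31300000 × 0.00436667 = 136677 bits.
In bytes: 136677/8 = 17100 bytes.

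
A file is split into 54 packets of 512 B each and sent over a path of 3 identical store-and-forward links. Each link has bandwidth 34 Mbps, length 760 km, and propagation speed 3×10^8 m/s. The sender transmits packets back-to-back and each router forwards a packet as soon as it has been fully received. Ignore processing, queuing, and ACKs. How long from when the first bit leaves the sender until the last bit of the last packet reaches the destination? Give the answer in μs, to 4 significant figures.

Per-hop transmission t_tx = L/R = 4096/34000000 = 120.471 μs.
Per-hop propagation t_prop = 760000/300000000 = 2533.33 μs.
Pipeline fill: first packet needs 3·t_tx to clear all hops; remaining 53 packets each add one t_tx.
Total = (3+54-1)·t_tx + 3·t_prop = 56·120.471 + 3·2533.33 = 14350 μs.

14350 μs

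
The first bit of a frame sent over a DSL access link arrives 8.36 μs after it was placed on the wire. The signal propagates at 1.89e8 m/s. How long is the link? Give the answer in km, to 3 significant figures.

d = s × t_prop = 189000000 × 8.36e-06 = 1.58 km.

1.58 km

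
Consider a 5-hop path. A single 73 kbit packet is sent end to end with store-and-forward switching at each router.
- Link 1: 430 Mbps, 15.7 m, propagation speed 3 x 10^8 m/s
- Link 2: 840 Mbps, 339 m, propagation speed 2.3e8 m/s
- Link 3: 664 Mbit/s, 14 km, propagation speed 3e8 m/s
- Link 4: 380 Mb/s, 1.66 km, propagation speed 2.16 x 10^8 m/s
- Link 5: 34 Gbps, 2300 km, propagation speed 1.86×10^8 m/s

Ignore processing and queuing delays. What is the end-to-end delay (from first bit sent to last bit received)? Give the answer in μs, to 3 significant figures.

13000 μs

L = 73000 bits.
Transmission delays (L/R per hop): 169.767, 86.9048, 109.94, 192.105, 2.14706 μs; sum = 560.864 μs.
Propagation delays (d/s per hop): 0.0523333, 1.47391, 46.6667, 7.68519, 12365.6 μs; sum = 12421.5 μs.
End-to-end = 13000 μs.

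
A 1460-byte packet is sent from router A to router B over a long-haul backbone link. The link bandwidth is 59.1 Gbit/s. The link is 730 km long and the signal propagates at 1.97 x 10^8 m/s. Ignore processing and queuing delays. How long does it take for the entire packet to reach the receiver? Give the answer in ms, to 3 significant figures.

L = 1460 × 8 = 11680 bits.
Transmission delay = L/R = 11680 / 59100000000 = 0.000197631 ms.
Propagation delay = d/s = 730000 m / 197000000 m/s = 3.70558 ms.
Total = 3.71 ms.

3.71 ms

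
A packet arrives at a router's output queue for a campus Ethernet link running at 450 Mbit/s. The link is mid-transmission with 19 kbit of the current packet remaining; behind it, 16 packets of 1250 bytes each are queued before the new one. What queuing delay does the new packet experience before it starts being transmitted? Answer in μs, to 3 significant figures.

398 μs

Each queued packet: L/R = 10000/450000000 = 22.2222 μs.
16 queued → 355.556 μs.
Plus remaining 19000 bits of current packet: 42.2222 μs.
Queuing delay = 398 μs.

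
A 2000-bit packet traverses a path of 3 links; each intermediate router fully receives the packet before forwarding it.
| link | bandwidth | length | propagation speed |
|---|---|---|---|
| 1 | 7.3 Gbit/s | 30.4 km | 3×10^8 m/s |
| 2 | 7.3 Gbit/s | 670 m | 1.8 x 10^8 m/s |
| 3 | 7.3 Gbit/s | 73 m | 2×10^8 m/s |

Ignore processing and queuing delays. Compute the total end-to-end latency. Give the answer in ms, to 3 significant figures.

0.106 ms

Transmission delay per hop = L/R = 2000/7300000000 = 0.000273973 ms; 3 hops → 0.000821918 ms.
Propagation delays (d/s per hop): 0.101333, 0.00372222, 0.000365 ms; sum = 0.105421 ms.
End-to-end = 0.106 ms.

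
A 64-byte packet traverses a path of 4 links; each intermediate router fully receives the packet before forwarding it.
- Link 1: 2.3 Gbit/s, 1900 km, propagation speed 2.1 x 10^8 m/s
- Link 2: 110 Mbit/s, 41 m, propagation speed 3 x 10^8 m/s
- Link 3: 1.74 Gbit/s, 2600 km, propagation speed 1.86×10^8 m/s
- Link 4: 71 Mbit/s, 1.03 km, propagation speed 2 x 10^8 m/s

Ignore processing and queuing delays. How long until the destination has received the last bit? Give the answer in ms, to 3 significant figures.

23.0 ms

L = 64 × 8 = 512 bits.
Transmission delays (L/R per hop): 0.000222609, 0.00465455, 0.000294253, 0.00721127 ms; sum = 0.0123827 ms.
Propagation delays (d/s per hop): 9.04762, 0.000136667, 13.9785, 0.00515 ms; sum = 23.0314 ms.
End-to-end = 23.0 ms.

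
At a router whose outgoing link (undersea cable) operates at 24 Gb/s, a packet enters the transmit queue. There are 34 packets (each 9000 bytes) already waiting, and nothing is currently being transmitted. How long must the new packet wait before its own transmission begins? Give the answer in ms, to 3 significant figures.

0.102 ms

Each queued packet: L/R = 72000/24000000000 = 0.003 ms.
34 queued → 0.102 ms.
Queuing delay = 0.102 ms.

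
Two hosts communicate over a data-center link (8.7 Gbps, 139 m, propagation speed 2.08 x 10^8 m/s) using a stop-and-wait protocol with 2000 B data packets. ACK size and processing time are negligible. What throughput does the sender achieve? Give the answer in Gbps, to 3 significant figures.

t_tx = L/R = 16000/8700000000 = 1.83908e-06 s.
t_prop = 139/208000000 = 6.68269e-07 s; RTT = 1.33654e-06 s.
Cycle = t_tx + RTT = 3.17562e-06 s.
Throughput = L / cycle = 16000 / 3.17562e-06 = 5.04 Gbps.

5.04 Gbps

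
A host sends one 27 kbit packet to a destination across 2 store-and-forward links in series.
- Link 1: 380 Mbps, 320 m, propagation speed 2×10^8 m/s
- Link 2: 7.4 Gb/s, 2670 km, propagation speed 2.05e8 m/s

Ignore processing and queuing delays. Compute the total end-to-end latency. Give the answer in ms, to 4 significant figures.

L = 27000 bits.
Transmission delays (L/R per hop): 0.0710526, 0.00364865 ms; sum = 0.0747013 ms.
Propagation delays (d/s per hop): 0.0016, 13.0244 ms; sum = 13.026 ms.
End-to-end = 13.10 ms.

13.10 ms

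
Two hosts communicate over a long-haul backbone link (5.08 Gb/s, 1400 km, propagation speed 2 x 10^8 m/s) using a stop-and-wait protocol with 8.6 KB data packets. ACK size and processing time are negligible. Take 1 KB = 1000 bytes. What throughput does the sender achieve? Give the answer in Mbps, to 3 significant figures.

4.91 Mbps

t_tx = L/R = 68800/5080000000 = 1.35433e-05 s.
t_prop = 1400000/200000000 = 0.007 s; RTT = 0.014 s.
Cycle = t_tx + RTT = 0.0140135 s.
Throughput = L / cycle = 68800 / 0.0140135 = 4.91 Mbps.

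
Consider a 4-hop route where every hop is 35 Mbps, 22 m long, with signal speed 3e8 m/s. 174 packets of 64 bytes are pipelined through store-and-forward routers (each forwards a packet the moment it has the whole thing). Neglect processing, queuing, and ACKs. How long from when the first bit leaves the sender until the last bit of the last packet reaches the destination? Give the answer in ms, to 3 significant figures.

Per-hop transmission t_tx = L/R = 512/35000000 = 0.0146286 ms.
Per-hop propagation t_prop = 22/300000000 = 7.33333e-05 ms.
Pipeline fill: first packet needs 4·t_tx to clear all hops; remaining 173 packets each add one t_tx.
Total = (4+174-1)·t_tx + 4·t_prop = 177·0.0146286 + 4·7.33333e-05 = 2.59 ms.

2.59 ms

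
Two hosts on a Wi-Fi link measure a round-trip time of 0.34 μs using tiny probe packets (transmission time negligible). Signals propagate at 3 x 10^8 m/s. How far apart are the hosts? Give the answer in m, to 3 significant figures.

51.0 m

One-way propagation = RTT/2 = 0.17 μs.
d = s × t = 300000000 × 1.7e-07 = 51.0 m.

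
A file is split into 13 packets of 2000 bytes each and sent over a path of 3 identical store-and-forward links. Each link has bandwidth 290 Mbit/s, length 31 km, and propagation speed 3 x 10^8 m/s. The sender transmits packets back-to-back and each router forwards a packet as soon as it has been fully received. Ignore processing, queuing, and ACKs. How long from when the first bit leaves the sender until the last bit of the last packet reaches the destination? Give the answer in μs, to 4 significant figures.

1138 μs

Per-hop transmission t_tx = L/R = 16000/290000000 = 55.1724 μs.
Per-hop propagation t_prop = 31000/300000000 = 103.333 μs.
Pipeline fill: first packet needs 3·t_tx to clear all hops; remaining 12 packets each add one t_tx.
Total = (3+13-1)·t_tx + 3·t_prop = 15·55.1724 + 3·103.333 = 1138 μs.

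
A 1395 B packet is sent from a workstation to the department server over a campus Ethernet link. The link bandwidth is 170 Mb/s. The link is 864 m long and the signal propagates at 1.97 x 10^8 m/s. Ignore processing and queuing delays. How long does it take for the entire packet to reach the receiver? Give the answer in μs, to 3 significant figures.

L = 1395 × 8 = 11160 bits.
Transmission delay = L/R = 11160 / 170000000 = 65.6471 μs.
Propagation delay = d/s = 864 m / 197000000 m/s = 4.38579 μs.
Total = 70.0 μs.

70.0 μs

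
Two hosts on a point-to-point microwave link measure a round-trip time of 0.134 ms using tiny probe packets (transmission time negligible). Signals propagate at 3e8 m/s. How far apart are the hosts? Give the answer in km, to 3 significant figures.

20.1 km

One-way propagation = RTT/2 = 0.067 ms.
d = s × t = 300000000 × 6.7e-05 = 20.1 km.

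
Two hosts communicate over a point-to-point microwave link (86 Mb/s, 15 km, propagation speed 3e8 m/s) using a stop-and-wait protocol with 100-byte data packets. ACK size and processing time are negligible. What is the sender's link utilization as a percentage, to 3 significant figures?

t_tx = L/R = 800/86000000 = 9.30233e-06 s.
t_prop = 15000/300000000 = 5e-05 s; RTT = 0.0001 s.
Cycle = t_tx + RTT = 0.000109302 s.
Utilization = t_tx / cycle = 9.30233e-06/0.000109302 = 8.51 %.

8.51 %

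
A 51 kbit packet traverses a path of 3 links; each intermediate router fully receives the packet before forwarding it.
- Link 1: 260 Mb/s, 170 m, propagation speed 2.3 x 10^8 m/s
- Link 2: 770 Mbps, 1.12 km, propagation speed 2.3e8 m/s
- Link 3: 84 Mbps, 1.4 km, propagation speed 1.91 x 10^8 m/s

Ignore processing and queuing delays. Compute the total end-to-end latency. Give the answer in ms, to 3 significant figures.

0.882 ms

L = 51000 bits.
Transmission delays (L/R per hop): 0.196154, 0.0662338, 0.607143 ms; sum = 0.86953 ms.
Propagation delays (d/s per hop): 0.00073913, 0.00486957, 0.00732984 ms; sum = 0.0129385 ms.
End-to-end = 0.882 ms.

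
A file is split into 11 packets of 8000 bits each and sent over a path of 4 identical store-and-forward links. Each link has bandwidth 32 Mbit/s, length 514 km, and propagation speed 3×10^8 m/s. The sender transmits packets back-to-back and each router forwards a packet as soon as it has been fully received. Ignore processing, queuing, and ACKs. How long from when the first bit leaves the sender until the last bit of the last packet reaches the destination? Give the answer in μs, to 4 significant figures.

Per-hop transmission t_tx = L/R = 8000/32000000 = 250 μs.
Per-hop propagation t_prop = 514000/300000000 = 1713.33 μs.
Pipeline fill: first packet needs 4·t_tx to clear all hops; remaining 10 packets each add one t_tx.
Total = (4+11-1)·t_tx + 4·t_prop = 14·250 + 4·1713.33 = 10350 μs.

10350 μs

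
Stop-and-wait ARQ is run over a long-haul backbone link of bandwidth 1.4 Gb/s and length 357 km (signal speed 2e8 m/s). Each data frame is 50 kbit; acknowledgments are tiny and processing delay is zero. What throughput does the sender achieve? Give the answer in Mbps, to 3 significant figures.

t_tx = L/R = 50000/1400000000 = 3.57143e-05 s.
t_prop = 357000/200000000 = 0.001785 s; RTT = 0.00357 s.
Cycle = t_tx + RTT = 0.00360571 s.
Throughput = L / cycle = 50000 / 0.00360571 = 13.9 Mbps.

13.9 Mbps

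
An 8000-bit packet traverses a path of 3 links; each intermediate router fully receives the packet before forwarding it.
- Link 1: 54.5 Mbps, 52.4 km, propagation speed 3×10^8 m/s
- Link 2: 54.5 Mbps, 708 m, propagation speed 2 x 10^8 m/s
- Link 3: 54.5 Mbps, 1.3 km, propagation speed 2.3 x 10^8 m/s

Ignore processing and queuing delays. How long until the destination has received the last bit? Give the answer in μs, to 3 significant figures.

Transmission delay per hop = L/R = 8000/54500000 = 146.789 μs; 3 hops → 440.367 μs.
Propagation delays (d/s per hop): 174.667, 3.54, 5.65217 μs; sum = 183.859 μs.
End-to-end = 624 μs.

624 μs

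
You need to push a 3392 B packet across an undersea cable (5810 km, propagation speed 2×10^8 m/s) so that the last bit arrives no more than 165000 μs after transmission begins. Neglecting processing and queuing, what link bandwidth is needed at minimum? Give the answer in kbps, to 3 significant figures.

L = 27136 bits.
Propagation delay = 5810000 / 200000000 = 29050 μs.
Transmission budget = 165000 − 29050 = 135950 μs.
R ≥ L / t_tx = 27136 bits / 0.13595 s = 200 kbps.

200 kbps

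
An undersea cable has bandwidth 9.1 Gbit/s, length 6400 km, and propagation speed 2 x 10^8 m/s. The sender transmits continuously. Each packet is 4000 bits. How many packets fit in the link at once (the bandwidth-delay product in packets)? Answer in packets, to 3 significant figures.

Propagation delay = 6400000 / 200000000 = 0.032 s.
BDP = R × t_prop = 9100000000 × 0.032 = 291200000 bits.
In packets of 4000 bits: 72800 packets.

72800 packets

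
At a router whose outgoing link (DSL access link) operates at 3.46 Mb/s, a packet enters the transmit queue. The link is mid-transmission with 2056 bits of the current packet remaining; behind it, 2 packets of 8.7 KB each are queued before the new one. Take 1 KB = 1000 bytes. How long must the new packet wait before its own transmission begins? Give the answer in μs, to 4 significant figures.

40830 μs

Each queued packet: L/R = 69600/3460000 = 20115.6 μs.
2 queued → 40231.2 μs.
Plus remaining 2056 bits of current packet: 594.22 μs.
Queuing delay = 40830 μs.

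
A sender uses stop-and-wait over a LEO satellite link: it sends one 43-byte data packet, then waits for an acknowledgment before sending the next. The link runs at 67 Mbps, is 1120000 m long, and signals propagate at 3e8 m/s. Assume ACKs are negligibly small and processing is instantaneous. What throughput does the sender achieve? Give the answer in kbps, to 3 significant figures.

46.0 kbps

t_tx = L/R = 344/67000000 = 5.13433e-06 s.
t_prop = 1120000/300000000 = 0.00373333 s; RTT = 0.00746667 s.
Cycle = t_tx + RTT = 0.0074718 s.
Throughput = L / cycle = 344 / 0.0074718 = 46.0 kbps.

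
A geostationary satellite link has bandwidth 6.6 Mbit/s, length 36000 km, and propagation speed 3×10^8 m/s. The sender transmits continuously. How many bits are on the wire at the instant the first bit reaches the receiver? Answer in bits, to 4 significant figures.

Propagation delay = 36000000 / 300000000 = 0.12 s.
BDP = R × t_prop = 6600000 × 0.12 = 792000 bits.

792000 bits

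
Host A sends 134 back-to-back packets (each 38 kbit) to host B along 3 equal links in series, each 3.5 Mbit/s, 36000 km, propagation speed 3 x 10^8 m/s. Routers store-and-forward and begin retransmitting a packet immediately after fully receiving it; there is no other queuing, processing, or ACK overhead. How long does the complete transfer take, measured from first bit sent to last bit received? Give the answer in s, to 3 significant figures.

Per-hop transmission t_tx = L/R = 38000/3500000 = 0.0108571 s.
Per-hop propagation t_prop = 36000000/300000000 = 0.12 s.
Pipeline fill: first packet needs 3·t_tx to clear all hops; remaining 133 packets each add one t_tx.
Total = (3+134-1)·t_tx + 3·t_prop = 136·0.0108571 + 3·0.12 = 1.84 s.

1.84 s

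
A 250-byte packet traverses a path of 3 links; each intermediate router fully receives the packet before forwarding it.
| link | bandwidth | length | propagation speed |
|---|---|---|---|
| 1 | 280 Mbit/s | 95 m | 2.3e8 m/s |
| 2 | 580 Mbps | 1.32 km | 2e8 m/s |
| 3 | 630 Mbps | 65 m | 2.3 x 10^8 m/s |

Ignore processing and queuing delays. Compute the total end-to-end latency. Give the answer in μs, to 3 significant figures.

21.1 μs

L = 250 × 8 = 2000 bits.
Transmission delays (L/R per hop): 7.14286, 3.44828, 3.1746 μs; sum = 13.7657 μs.
Propagation delays (d/s per hop): 0.413043, 6.6, 0.282609 μs; sum = 7.29565 μs.
End-to-end = 21.1 μs.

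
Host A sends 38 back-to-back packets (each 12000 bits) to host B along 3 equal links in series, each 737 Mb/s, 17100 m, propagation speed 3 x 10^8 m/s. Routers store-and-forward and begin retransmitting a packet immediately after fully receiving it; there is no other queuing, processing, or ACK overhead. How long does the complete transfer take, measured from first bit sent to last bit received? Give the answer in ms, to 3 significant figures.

0.822 ms

Per-hop transmission t_tx = L/R = 12000/737000000 = 0.0162822 ms.
Per-hop propagation t_prop = 17100/300000000 = 0.057 ms.
Pipeline fill: first packet needs 3·t_tx to clear all hops; remaining 37 packets each add one t_tx.
Total = (3+38-1)·t_tx + 3·t_prop = 40·0.0162822 + 3·0.057 = 0.822 ms.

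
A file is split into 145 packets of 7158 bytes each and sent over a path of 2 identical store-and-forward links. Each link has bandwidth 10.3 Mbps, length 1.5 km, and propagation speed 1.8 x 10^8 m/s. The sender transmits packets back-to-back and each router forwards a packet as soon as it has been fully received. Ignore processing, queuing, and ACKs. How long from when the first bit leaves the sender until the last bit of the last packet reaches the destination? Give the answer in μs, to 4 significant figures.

Per-hop transmission t_tx = L/R = 57264/10300000 = 5559.61 μs.
Per-hop propagation t_prop = 1500/180000000 = 8.33333 μs.
Pipeline fill: first packet needs 2·t_tx to clear all hops; remaining 144 packets each add one t_tx.
Total = (2+145-1)·t_tx + 2·t_prop = 146·5559.61 + 2·8.33333 = 811700 μs.

811700 μs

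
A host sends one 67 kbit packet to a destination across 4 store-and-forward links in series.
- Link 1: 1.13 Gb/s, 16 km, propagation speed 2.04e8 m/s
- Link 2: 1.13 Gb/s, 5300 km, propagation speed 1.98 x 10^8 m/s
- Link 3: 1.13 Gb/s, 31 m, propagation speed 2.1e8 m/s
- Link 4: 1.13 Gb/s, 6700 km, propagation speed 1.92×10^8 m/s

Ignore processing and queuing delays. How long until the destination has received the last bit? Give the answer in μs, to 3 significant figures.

L = 67000 bits.
Transmission delay per hop = L/R = 67000/1130000000 = 59.292 μs; 4 hops → 237.168 μs.
Propagation delays (d/s per hop): 78.4314, 26767.7, 0.147619, 34895.8 μs; sum = 61742.1 μs.
End-to-end = 62000 μs.

62000 μs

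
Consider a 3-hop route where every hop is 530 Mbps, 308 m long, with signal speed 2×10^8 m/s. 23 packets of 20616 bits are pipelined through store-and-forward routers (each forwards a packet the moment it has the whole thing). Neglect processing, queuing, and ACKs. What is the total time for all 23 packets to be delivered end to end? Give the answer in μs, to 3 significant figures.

Per-hop transmission t_tx = L/R = 20616/530000000 = 38.8981 μs.
Per-hop propagation t_prop = 308/200000000 = 1.54 μs.
Pipeline fill: first packet needs 3·t_tx to clear all hops; remaining 22 packets each add one t_tx.
Total = (3+23-1)·t_tx + 3·t_prop = 25·38.8981 + 3·1.54 = 977 μs.

977 μs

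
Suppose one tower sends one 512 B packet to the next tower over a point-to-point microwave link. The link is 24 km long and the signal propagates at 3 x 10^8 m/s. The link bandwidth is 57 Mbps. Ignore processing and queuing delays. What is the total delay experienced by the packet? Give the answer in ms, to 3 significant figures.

0.152 ms

L = 512 × 8 = 4096 bits.
Transmission delay = L/R = 4096 / 57000000 = 0.0718596 ms.
Propagation delay = d/s = 24000 m / 300000000 m/s = 0.08 ms.
Total = 0.152 ms.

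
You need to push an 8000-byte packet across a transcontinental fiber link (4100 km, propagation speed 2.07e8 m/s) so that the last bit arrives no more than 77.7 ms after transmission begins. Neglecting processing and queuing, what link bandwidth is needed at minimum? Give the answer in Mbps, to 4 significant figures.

L = 64000 bits.
Propagation delay = 4100000 / 2.07e+08 = 19.8068 ms.
Transmission budget = 77.7 − 19.8068 = 57.8932 ms.
R ≥ L / t_tx = 64000 bits / 0.0578932 s = 1.105 Mbps.

1.105 Mbps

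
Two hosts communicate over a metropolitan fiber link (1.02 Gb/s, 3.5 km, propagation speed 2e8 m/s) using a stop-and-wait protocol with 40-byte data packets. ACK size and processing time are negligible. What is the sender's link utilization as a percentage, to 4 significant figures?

t_tx = L/R = 320/1020000000 = 3.13725e-07 s.
t_prop = 3500/200000000 = 1.75e-05 s; RTT = 3.5e-05 s.
Cycle = t_tx + RTT = 3.53137e-05 s.
Utilization = t_tx / cycle = 3.13725e-07/3.53137e-05 = 0.8884 %.

0.8884 %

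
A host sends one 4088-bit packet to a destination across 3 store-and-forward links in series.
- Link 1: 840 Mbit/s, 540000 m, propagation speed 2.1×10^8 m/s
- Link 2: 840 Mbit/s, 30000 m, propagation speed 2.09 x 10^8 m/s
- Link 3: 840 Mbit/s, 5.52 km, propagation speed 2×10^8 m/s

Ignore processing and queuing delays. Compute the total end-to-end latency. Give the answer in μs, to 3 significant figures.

Transmission delay per hop = L/R = 4088/840000000 = 4.86667 μs; 3 hops → 14.6 μs.
Propagation delays (d/s per hop): 2571.43, 143.541, 27.6 μs; sum = 2742.57 μs.
End-to-end = 2760 μs.

2760 μs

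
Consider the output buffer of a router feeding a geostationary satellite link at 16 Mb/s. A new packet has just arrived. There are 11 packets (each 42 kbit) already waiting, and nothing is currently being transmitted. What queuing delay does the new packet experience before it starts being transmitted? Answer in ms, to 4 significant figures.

28.88 ms

Each queued packet: L/R = 42000/16000000 = 2.625 ms.
11 queued → 28.875 ms.
Queuing delay = 28.88 ms.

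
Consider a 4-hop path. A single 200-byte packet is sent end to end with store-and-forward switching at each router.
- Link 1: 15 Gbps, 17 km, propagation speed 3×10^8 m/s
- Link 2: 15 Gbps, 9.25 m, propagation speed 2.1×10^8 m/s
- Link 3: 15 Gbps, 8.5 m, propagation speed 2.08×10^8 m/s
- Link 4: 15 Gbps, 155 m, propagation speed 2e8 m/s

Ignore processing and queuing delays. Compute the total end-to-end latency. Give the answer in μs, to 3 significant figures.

58.0 μs

L = 200 × 8 = 1600 bits.
Transmission delay per hop = L/R = 1600/15000000000 = 0.106667 μs; 4 hops → 0.426667 μs.
Propagation delays (d/s per hop): 56.6667, 0.0440476, 0.0408654, 0.775 μs; sum = 57.5266 μs.
End-to-end = 58.0 μs.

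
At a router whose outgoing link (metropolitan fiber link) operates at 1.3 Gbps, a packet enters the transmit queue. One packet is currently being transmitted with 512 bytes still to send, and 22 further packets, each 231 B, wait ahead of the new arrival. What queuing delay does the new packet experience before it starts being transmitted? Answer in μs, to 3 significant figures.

34.4 μs

Each queued packet: L/R = 1848/1300000000 = 1.42154 μs.
22 queued → 31.2738 μs.
Plus remaining 4096 bits of current packet: 3.15077 μs.
Queuing delay = 34.4 μs.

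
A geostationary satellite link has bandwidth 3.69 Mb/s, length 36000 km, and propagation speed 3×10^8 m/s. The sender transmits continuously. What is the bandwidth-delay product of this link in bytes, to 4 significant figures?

Propagation delay = 36000000 / 300000000 = 0.12 s.
BDP = R × t_prop = 3690000 × 0.12 = 442800 bits.
In bytes: 442800/8 = 55350 bytes.

55350 bytes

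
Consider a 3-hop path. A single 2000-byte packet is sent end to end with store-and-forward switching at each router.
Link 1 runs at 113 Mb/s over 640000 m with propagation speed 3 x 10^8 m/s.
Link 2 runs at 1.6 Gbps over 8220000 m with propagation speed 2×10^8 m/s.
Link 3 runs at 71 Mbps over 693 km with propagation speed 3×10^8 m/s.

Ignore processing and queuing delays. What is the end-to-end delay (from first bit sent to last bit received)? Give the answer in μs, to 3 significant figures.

45900 μs

L = 2000 × 8 = 16000 bits.
Transmission delays (L/R per hop): 141.593, 10, 225.352 μs; sum = 376.945 μs.
Propagation delays (d/s per hop): 2133.33, 41100, 2310 μs; sum = 45543.3 μs.
End-to-end = 45900 μs.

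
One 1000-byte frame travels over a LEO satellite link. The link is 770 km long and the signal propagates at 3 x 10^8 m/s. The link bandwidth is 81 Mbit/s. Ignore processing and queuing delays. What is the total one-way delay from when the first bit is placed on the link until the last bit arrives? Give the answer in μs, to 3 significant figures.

2670 μs

L = 1000 × 8 = 8000 bits.
Transmission delay = L/R = 8000 / 81000000 = 98.7654 μs.
Propagation delay = d/s = 770000 m / 300000000 m/s = 2566.67 μs.
Total = 2670 μs.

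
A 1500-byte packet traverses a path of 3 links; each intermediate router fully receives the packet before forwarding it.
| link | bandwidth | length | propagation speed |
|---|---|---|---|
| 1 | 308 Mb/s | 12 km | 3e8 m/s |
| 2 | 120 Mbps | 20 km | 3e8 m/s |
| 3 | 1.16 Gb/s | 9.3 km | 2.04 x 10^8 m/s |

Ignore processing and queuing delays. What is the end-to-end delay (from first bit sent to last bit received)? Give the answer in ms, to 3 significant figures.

L = 1500 × 8 = 12000 bits.
Transmission delays (L/R per hop): 0.038961, 0.1, 0.0103448 ms; sum = 0.149306 ms.
Propagation delays (d/s per hop): 0.04, 0.0666667, 0.0455882 ms; sum = 0.152255 ms.
End-to-end = 0.302 ms.

0.302 ms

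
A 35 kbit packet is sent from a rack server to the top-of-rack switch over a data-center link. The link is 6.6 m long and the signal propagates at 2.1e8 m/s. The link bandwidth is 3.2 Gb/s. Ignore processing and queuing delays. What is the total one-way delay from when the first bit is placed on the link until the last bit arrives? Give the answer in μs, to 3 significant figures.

L = 35000 bits.
Transmission delay = L/R = 35000 / 3200000000 = 10.9375 μs.
Propagation delay = d/s = 6.6 m / 210000000 m/s = 0.0314286 μs.
Total = 11.0 μs.

11.0 μs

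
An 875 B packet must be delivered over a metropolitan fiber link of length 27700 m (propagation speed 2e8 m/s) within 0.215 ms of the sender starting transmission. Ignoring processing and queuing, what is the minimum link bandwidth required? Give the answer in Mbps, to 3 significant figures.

L = 7000 bits.
Propagation delay = 27700 / 200000000 = 0.1385 ms.
Transmission budget = 0.215 − 0.1385 = 0.0765 ms.
R ≥ L / t_tx = 7000 bits / 7.65e-05 s = 91.5 Mbps.

91.5 Mbps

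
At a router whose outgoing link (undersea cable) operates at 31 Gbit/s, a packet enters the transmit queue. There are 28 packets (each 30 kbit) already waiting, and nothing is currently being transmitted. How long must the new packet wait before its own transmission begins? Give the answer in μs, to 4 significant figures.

Each queued packet: L/R = 30000/31000000000 = 0.967742 μs.
28 queued → 27.0968 μs.
Queuing delay = 27.10 μs.

27.10 μs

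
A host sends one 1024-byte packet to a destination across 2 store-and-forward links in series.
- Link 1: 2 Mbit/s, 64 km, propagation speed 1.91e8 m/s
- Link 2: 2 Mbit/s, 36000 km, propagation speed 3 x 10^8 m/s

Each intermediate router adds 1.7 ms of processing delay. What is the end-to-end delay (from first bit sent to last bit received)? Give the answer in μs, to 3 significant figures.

L = 1024 × 8 = 8192 bits.
Transmission delay per hop = L/R = 8192/2000000 = 4096 μs; 2 hops → 8192 μs.
Propagation delays (d/s per hop): 335.079, 120000 μs; sum = 120335 μs.
Processing at 1 router(s): 1 × 1.7 ms = 1700 μs.
End-to-end = 130000 μs.

130000 μs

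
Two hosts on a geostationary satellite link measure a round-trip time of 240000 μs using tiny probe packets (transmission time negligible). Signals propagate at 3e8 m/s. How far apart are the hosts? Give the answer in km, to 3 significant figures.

One-way propagation = RTT/2 = 120000 μs.
d = s × t = 300000000 × 0.12 = 36000 km.

36000 km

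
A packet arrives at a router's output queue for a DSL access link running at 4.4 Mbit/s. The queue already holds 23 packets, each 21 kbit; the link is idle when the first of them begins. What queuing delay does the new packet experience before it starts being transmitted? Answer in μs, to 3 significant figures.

110000 μs

Each queued packet: L/R = 21000/4400000 = 4772.73 μs.
23 queued → 109773 μs.
Queuing delay = 110000 μs.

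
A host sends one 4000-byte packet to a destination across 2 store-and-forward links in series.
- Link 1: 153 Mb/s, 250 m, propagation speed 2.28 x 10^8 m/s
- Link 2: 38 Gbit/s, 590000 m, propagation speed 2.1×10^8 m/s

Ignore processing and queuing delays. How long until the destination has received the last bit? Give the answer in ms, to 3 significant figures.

3.02 ms

L = 4000 × 8 = 32000 bits.
Transmission delays (L/R per hop): 0.20915, 0.000842105 ms; sum = 0.209992 ms.
Propagation delays (d/s per hop): 0.00109649, 2.80952 ms; sum = 2.81062 ms.
End-to-end = 3.02 ms.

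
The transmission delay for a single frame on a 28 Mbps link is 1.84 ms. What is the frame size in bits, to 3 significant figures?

L = R × t_tx = 28000000 b/s × 0.00184 s = 51520 bits.

51500 bits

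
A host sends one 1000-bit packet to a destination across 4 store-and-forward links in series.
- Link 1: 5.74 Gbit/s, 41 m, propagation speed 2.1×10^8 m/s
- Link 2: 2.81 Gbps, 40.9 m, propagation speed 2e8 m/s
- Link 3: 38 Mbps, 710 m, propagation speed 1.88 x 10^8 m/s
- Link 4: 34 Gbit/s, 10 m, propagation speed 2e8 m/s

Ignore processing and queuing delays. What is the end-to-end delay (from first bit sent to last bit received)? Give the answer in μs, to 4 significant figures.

Transmission delays (L/R per hop): 0.174216, 0.355872, 26.3158, 0.0294118 μs; sum = 26.8753 μs.
Propagation delays (d/s per hop): 0.195238, 0.2045, 3.7766, 0.05 μs; sum = 4.22633 μs.
End-to-end = 31.10 μs.

31.10 μs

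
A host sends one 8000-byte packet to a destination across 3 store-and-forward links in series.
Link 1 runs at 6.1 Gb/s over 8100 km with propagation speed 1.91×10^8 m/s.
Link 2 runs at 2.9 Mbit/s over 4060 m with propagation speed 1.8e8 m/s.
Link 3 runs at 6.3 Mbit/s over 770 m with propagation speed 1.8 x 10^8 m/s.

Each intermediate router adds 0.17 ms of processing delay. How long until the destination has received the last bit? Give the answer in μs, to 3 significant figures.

L = 8000 × 8 = 64000 bits.
Transmission delays (L/R per hop): 10.4918, 22069, 10158.7 μs; sum = 32238.2 μs.
Propagation delays (d/s per hop): 42408.4, 22.5556, 4.27778 μs; sum = 42435.2 μs.
Processing at 2 router(s): 2 × 0.17 ms = 340 μs.
End-to-end = 75000 μs.

75000 μs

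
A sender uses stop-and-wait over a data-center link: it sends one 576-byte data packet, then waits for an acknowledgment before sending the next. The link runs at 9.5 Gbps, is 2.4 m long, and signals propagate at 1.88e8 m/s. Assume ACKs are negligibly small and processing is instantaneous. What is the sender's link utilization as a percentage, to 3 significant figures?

t_tx = L/R = 4608/9500000000 = 4.85053e-07 s.
t_prop = 2.4/188000000 = 1.2766e-08 s; RTT = 2.55319e-08 s.
Cycle = t_tx + RTT = 5.10585e-07 s.
Utilization = t_tx / cycle = 4.85053e-07/5.10585e-07 = 95.0 %.

95.0 %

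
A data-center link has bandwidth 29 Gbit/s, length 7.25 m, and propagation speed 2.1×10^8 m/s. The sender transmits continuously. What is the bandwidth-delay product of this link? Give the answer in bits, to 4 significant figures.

1001 bits

Propagation delay = 7.25 / 210000000 = 3.45238e-08 s.
BDP = R × t_prop = 29000000000 × 3.45238e-08 = 1001.19 bits.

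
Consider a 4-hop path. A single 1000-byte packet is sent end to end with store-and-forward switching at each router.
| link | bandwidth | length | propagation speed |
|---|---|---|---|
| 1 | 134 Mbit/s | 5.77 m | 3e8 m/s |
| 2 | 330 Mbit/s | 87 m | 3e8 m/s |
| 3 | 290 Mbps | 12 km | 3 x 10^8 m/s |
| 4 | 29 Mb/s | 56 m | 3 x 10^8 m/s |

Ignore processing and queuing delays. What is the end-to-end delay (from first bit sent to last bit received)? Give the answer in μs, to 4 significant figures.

427.9 μs

L = 1000 × 8 = 8000 bits.
Transmission delays (L/R per hop): 59.7015, 24.2424, 27.5862, 275.862 μs; sum = 387.392 μs.
Propagation delays (d/s per hop): 0.0192333, 0.29, 40, 0.186667 μs; sum = 40.4959 μs.
End-to-end = 427.9 μs.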